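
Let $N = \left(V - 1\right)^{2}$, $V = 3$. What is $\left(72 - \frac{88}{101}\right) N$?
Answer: $\frac{28736}{101} \approx 284.51$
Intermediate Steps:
$N = 4$ ($N = \left(3 - 1\right)^{2} = 2^{2} = 4$)
$\left(72 - \frac{88}{101}\right) N = \left(72 - \frac{88}{101}\right) 4 = \frac{7184}{101} \cdot 4 = \frac{28736}{101}$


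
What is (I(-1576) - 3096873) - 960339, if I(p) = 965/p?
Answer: -6394167077/1576 ≈ -4.0572e+6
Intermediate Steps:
(I(-1576) - 3096873) - 960339 = (965/(-1576) - 3096873) - 960339 = (965*(-1/1576) - 3096873) - 960339 = (-965/1576 - 3096873) - 960339 = -4880672813/1576 - 960339 = -6394167077/1576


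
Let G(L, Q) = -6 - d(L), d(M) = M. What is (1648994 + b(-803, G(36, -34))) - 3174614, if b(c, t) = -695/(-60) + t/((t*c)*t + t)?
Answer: -617450340815/404724 ≈ -1.5256e+6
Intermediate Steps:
G(L, Q) = -6 - L
b(c, t) = 139/12 + t/(t + c*t**2) (b(c, t) = -695*(-1/60) + t/((c*t)*t + t) = 139/12 + t/(c*t**2 + t) = 139/12 + t/(t + c*t**2))
(1648994 + b(-803, G(36, -34))) - 3174614 = (1648994 + (151 + 139*(-803)*(-6 - 1*36))/(12*(1 - 803*(-6 - 1*36)))) - 3174614 = (1648994 + (151 + 139*(-803)*(-6 - 36))/(12*(1 - 803*(-6 - 36)))) - 3174614 = (1648994 + (151 + 139*(-803)*(-42))/(12*(1 - 803*(-42)))) - 3174614 = (1648994 + (151 + 4687914)/(12*(1 + 33726))) - 3174614 = (1648994 + (1/12)*4688065/33727) - 3174614 = (1648994 + (1/12)*(1/33727)*4688065) - 3174614 = (1648994 + 4688065/404724) - 3174614 = 667392135721/404724 - 3174614 = -617450340815/404724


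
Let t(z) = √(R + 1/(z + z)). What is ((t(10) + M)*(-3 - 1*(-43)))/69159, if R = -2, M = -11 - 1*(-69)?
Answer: 2320/69159 + 4*I*√195/69159 ≈ 0.033546 + 0.00080766*I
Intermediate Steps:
M = 58 (M = -11 + 69 = 58)
t(z) = √(-2 + 1/(2*z)) (t(z) = √(-2 + 1/(z + z)) = √(-2 + 1/(2*z)))
((t(10) + M)*(-3 - 1*(-43)))/69159 = ((√(-8 + 2/10)/2 + 58)*(-3 - 1*(-43)))/69159 = ((√(-8 + 2*(⅒))/2 + 58)*(-3 + 43))*(1/69159) = ((√(-8 + ⅕)/2 + 58)*40)*(1/69159) = ((√(-39/5)/2 + 58)*40)*(1/69159) = (((I*√195/5)/2 + 58)*40)*(1/69159) = ((I*√195/10 + 58)*40)*(1/69159) = ((58 + I*√195/10)*40)*(1/69159) = (2320 + 4*I*√195)*(1/69159) = 2320/69159 + 4*I*√195/69159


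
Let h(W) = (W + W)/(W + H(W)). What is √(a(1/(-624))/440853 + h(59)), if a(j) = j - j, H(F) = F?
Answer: 1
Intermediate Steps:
a(j) = 0
h(W) = 1 (h(W) = (W + W)/(W + W) = (2*W)/((2*W)) = (2*W)*(1/(2*W)) = 1)
√(a(1/(-624))/440853 + h(59)) = √(0/440853 + 1) = √(0*(1/440853) + 1) = √(0 + 1) = √1 = 1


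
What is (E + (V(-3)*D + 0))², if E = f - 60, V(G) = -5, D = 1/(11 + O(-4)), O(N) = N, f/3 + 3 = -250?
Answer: 32924644/49 ≈ 6.7193e+5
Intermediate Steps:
f = -759 (f = -9 + 3*(-250) = -9 - 750 = -759)
D = ⅐ (D = 1/(11 - 4) = 1/7 = ⅐ ≈ 0.14286)
E = -819 (E = -759 - 60 = -819)
(E + (V(-3)*D + 0))² = (-819 + (-5*⅐ + 0))² = (-819 + (-5/7 + 0))² = (-819 - 5/7)² = (-5738/7)² = 32924644/49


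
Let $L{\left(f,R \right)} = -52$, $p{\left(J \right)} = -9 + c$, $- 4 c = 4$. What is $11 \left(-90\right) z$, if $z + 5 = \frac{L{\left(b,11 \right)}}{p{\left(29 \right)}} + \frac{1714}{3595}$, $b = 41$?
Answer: $- \frac{481734}{719} \approx -670.01$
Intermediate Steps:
$c = -1$ ($c = \left(- \frac{1}{4}\right) 4 = -1$)
$p{\left(J \right)} = -10$ ($p{\left(J \right)} = -9 - 1 = -10$)
$z = \frac{2433}{3595}$ ($z = -5 + \left(- \frac{52}{-10} + \frac{1714}{3595}\right) = -5 + \left(\left(-52\right) \left(- \frac{1}{10}\right) + 1714 \cdot \frac{1}{3595}\right) = -5 + \left(\frac{26}{5} + \frac{1714}{3595}\right) = -5 + \frac{20408}{3595} = \frac{2433}{3595} \approx 0.67677$)
$11 \left(-90\right) z = 11 \left(-90\right) \frac{2433}{3595} = \left(-990\right) \frac{2433}{3595} = - \frac{481734}{719}$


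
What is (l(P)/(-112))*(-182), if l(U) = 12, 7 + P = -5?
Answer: 39/2 ≈ 19.500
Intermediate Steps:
P = -12 (P = -7 - 5 = -12)
(l(P)/(-112))*(-182) = (12/(-112))*(-182) = -1/112*12*(-182) = -3/28*(-182) = 39/2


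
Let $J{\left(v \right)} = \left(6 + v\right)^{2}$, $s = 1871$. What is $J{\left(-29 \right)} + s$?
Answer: $2400$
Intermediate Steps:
$J{\left(-29 \right)} + s = \left(6 - 29\right)^{2} + 1871 = \left(-23\right)^{2} + 1871 = 529 + 1871 = 2400$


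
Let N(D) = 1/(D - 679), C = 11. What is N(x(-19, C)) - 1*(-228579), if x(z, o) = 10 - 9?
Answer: 154976561/678 ≈ 2.2858e+5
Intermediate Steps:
x(z, o) = 1
N(D) = 1/(-679 + D)
N(x(-19, C)) - 1*(-228579) = 1/(-679 + 1) - 1*(-228579) = 1/(-678) + 228579 = -1/678 + 228579 = 154976561/678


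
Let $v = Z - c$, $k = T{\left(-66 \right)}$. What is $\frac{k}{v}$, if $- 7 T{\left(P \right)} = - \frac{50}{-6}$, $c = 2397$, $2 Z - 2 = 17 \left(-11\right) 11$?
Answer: $\frac{50}{143829} \approx 0.00034763$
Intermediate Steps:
$Z = - \frac{2055}{2}$ ($Z = 1 + \frac{17 \left(-11\right) 11}{2} = 1 + \frac{\left(-187\right) 11}{2} = 1 + \frac{1}{2} \left(-2057\right) = 1 - \frac{2057}{2} = - \frac{2055}{2} \approx -1027.5$)
$T{\left(P \right)} = - \frac{25}{21}$ ($T{\left(P \right)} = - \frac{\left(-50\right) \frac{1}{-6}}{7} = - \frac{\left(-50\right) \left(- \frac{1}{6}\right)}{7} = \left(- \frac{1}{7}\right) \frac{25}{3} = - \frac{25}{21}$)
$k = - \frac{25}{21} \approx -1.1905$
$v = - \frac{6849}{2}$ ($v = - \frac{2055}{2} - 2397 = - \frac{6849}{2} \approx -3424.5$)
$\frac{k}{v} = - \frac{25}{21 \left(- \frac{6849}{2}\right)} = \left(- \frac{25}{21}\right) \left(- \frac{2}{6849}\right) = \frac{50}{143829}$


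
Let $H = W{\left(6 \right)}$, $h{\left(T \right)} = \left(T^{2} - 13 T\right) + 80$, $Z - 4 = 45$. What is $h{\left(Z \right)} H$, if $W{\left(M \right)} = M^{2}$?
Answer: $66384$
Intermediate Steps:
$Z = 49$ ($Z = 4 + 45 = 49$)
$h{\left(T \right)} = 80 + T^{2} - 13 T$
$H = 36$ ($H = 6^{2} = 36$)
$h{\left(Z \right)} H = \left(80 + 49^{2} - 637\right) 36 = \left(80 + 2401 - 637\right) 36 = 1844 \cdot 36 = 66384$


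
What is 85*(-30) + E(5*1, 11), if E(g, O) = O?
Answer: -2539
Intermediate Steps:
85*(-30) + E(5*1, 11) = 85*(-30) + 11 = -2550 + 11 = -2539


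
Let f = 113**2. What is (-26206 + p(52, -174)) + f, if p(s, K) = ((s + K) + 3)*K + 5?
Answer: 7274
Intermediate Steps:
f = 12769
p(s, K) = 5 + K*(3 + K + s) (p(s, K) = ((K + s) + 3)*K + 5 = (3 + K + s)*K + 5 = K*(3 + K + s) + 5 = 5 + K*(3 + K + s))
(-26206 + p(52, -174)) + f = (-26206 + (5 + (-174)**2 + 3*(-174) - 174*52)) + 12769 = (-26206 + (5 + 30276 - 522 - 9048)) + 12769 = (-26206 + 20711) + 12769 = -5495 + 12769 = 7274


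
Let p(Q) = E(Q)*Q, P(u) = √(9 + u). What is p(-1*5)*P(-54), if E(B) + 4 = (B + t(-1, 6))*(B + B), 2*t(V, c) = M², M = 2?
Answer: -390*I*√5 ≈ -872.07*I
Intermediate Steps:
t(V, c) = 2 (t(V, c) = (½)*2² = (½)*4 = 2)
E(B) = -4 + 2*B*(2 + B) (E(B) = -4 + (B + 2)*(B + B) = -4 + (2 + B)*(2*B) = -4 + 2*B*(2 + B))
p(Q) = Q*(-4 + 2*Q² + 4*Q) (p(Q) = (-4 + 2*Q² + 4*Q)*Q = Q*(-4 + 2*Q² + 4*Q))
p(-1*5)*P(-54) = (2*(-1*5)*(-2 + (-1*5)² + 2*(-1*5)))*√(9 - 54) = (2*(-5)*(-2 + (-5)² + 2*(-5)))*√(-45) = (2*(-5)*(-2 + 25 - 10))*(3*I*√5) = (2*(-5)*13)*(3*I*√5) = -390*I*√5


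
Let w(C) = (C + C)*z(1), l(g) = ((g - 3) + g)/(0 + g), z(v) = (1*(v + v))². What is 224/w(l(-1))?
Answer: 28/5 ≈ 5.6000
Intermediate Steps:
z(v) = 4*v² (z(v) = (1*(2*v))² = (2*v)² = 4*v²)
l(g) = (-3 + 2*g)/g (l(g) = ((-3 + g) + g)/g = (-3 + 2*g)/g)
w(C) = 8*C (w(C) = (C + C)*(4*1²) = (2*C)*(4*1) = (2*C)*4 = 8*C)
224/w(l(-1)) = 224/((8*(2 - 3/(-1)))) = 224/((8*(2 - 3*(-1)))) = 224/((8*(2 + 3))) = 224/((8*5)) = 224/40 = 224*(1/40) = 28/5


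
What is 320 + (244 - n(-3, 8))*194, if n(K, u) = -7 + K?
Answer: 49596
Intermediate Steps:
320 + (244 - n(-3, 8))*194 = 320 + (244 - (-7 - 3))*194 = 320 + (244 - 1*(-10))*194 = 320 + (244 + 10)*194 = 320 + 254*194 = 320 + 49276 = 49596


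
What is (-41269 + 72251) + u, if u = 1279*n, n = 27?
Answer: 65515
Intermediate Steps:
u = 34533 (u = 1279*27 = 34533)
(-41269 + 72251) + u = (-41269 + 72251) + 34533 = 30982 + 34533 = 65515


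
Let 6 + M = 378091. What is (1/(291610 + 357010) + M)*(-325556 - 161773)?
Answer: -119509392764485629/648620 ≈ -1.8425e+11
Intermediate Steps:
M = 378085 (M = -6 + 378091 = 378085)
(1/(291610 + 357010) + M)*(-325556 - 161773) = (1/(291610 + 357010) + 378085)*(-325556 - 161773) = (1/648620 + 378085)*(-487329) = (245233492701/648620)*(-487329) = -119509392764485629/648620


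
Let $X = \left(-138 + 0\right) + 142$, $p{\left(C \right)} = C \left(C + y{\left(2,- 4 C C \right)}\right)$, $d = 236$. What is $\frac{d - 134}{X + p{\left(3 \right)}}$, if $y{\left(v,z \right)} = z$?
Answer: $- \frac{102}{95} \approx -1.0737$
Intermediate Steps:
$p{\left(C \right)} = C \left(C - 4 C^{2}\right)$ ($p{\left(C \right)} = C \left(C + - 4 C C\right) = C \left(C - 4 C^{2}\right)$)
$X = 4$ ($X = -138 + 142 = 4$)
$\frac{d - 134}{X + p{\left(3 \right)}} = \frac{236 - 134}{4 + 3^{2} \left(1 - 12\right)} = \frac{102}{4 + 9 \left(1 - 12\right)} = \frac{102}{4 + 9 \left(-11\right)} = \frac{102}{4 - 99} = \frac{102}{-95} = 102 \left(- \frac{1}{95}\right) = - \frac{102}{95}$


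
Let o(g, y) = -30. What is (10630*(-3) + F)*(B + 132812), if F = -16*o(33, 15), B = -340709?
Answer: 6530044770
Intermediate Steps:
F = 480 (F = -16*(-30) = 480)
(10630*(-3) + F)*(B + 132812) = (10630*(-3) + 480)*(-340709 + 132812) = (-31890 + 480)*(-207897) = -31410*(-207897) = 6530044770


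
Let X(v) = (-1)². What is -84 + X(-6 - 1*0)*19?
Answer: -65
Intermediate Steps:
X(v) = 1
-84 + X(-6 - 1*0)*19 = -84 + 1*19 = -84 + 19 = -65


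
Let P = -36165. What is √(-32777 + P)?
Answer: I*√68942 ≈ 262.57*I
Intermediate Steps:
√(-32777 + P) = √(-32777 - 36165) = √(-68942) = I*√68942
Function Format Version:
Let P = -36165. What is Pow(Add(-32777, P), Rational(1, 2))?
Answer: Mul(I, Pow(68942, Rational(1, 2))) ≈ Mul(262.57, I)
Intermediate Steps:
Pow(Add(-32777, P), Rational(1, 2)) = Pow(Add(-32777, -36165), Rational(1, 2)) = Pow(-68942, Rational(1, 2)) = Mul(I, Pow(68942, Rational(1, 2)))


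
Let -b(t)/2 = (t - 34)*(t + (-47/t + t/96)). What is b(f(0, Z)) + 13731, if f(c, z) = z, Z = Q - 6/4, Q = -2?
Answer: 6483863/448 ≈ 14473.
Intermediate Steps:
Z = -7/2 (Z = -2 - 6/4 = -2 - 1*3/2 = -2 - 3/2 = -7/2 ≈ -3.5000)
b(t) = -2*(-34 + t)*(-47/t + 97*t/96) (b(t) = -2*(t - 34)*(t + (-47/t + t/96)) = -2*(-34 + t)*(t + (-47/t + t*(1/96))) = -2*(-34 + t)*(t + (-47/t + t/96)) = -2*(-34 + t)*(-47/t + 97*t/96))
b(f(0, Z)) + 13731 = (-153408 - 7*(4512 - 97*(-7/2)**2 + 3298*(-7/2))/2)/(48*(-7/2)) + 13731 = (1/48)*(-2/7)*(-153408 - 7*(4512 - 97*49/4 - 11543)/2) + 13731 = (1/48)*(-2/7)*(-153408 - 7*(4512 - 4753/4 - 11543)/2) + 13731 = (1/48)*(-2/7)*(-153408 - 7/2*(-32877/4)) + 13731 = (1/48)*(-2/7)*(-153408 + 230139/8) + 13731 = (1/48)*(-2/7)*(-997125/8) + 13731 = 332375/448 + 13731 = 6483863/448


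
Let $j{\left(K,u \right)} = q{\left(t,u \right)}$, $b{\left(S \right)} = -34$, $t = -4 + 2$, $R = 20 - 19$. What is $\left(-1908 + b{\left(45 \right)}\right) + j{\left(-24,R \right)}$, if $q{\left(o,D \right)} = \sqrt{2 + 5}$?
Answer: $-1942 + \sqrt{7} \approx -1939.4$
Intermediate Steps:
$R = 1$
$t = -2$
$q{\left(o,D \right)} = \sqrt{7}$
$j{\left(K,u \right)} = \sqrt{7}$
$\left(-1908 + b{\left(45 \right)}\right) + j{\left(-24,R \right)} = \left(-1908 - 34\right) + \sqrt{7} = -1942 + \sqrt{7}$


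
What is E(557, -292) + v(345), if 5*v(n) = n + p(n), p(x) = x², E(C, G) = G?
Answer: 23582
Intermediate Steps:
v(n) = n/5 + n²/5 (v(n) = (n + n²)/5 = n/5 + n²/5)
E(557, -292) + v(345) = -292 + (⅕)*345*(1 + 345) = -292 + (⅕)*345*346 = -292 + 23874 = 23582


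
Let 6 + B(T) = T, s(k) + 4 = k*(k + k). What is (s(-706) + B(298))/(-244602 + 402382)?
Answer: 49858/7889 ≈ 6.3199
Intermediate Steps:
s(k) = -4 + 2*k² (s(k) = -4 + k*(k + k) = -4 + k*(2*k) = -4 + 2*k²)
B(T) = -6 + T
(s(-706) + B(298))/(-244602 + 402382) = ((-4 + 2*(-706)²) + (-6 + 298))/(-244602 + 402382) = ((-4 + 2*498436) + 292)/157780 = ((-4 + 996872) + 292)*(1/157780) = (996868 + 292)*(1/157780) = 997160*(1/157780) = 49858/7889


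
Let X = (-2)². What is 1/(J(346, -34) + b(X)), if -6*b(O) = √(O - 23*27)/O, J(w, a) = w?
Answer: 199296/68957033 + 24*I*√617/68957033 ≈ 0.0028901 + 8.6452e-6*I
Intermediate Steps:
X = 4
b(O) = -√(-621 + O)/(6*O) (b(O) = -√(O - 23*27)/(6*O) = -√(O - 621)/(6*O) = -√(-621 + O)/(6*O))
1/(J(346, -34) + b(X)) = 1/(346 - ⅙*√(-621 + 4)/4) = 1/(346 - ⅙*¼*√(-617)) = 1/(346 - ⅙*¼*I*√617) = 1/(346 - I*√617/24)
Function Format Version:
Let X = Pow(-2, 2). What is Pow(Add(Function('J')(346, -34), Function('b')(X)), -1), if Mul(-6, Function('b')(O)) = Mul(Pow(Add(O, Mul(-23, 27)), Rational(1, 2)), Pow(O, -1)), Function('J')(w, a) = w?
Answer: Add(Rational(199296, 68957033), Mul(Rational(24, 68957033), I, Pow(617, Rational(1, 2)))) ≈ Add(0.0028901, Mul(8.6452e-6, I))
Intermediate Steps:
X = 4
Function('b')(O) = Mul(Rational(-1, 6), Pow(O, -1), Pow(Add(-621, O), Rational(1, 2))) (Function('b')(O) = Mul(Rational(-1, 6), Mul(Pow(Add(O, Mul(-23, 27)), Rational(1, 2)), Pow(O, -1))) = Mul(Rational(-1, 6), Mul(Pow(Add(O, -621), Rational(1, 2)), Pow(O, -1))) = Mul(Rational(-1, 6), Mul(Pow(Add(-621, O), Rational(1, 2)), Pow(O, -1))) = Mul(Rational(-1, 6), Mul(Pow(O, -1), Pow(Add(-621, O), Rational(1, 2)))) = Mul(Rational(-1, 6), Pow(O, -1), Pow(Add(-621, O), Rational(1, 2))))
Pow(Add(Function('J')(346, -34), Function('b')(X)), -1) = Pow(Add(346, Mul(Rational(-1, 6), Pow(4, -1), Pow(Add(-621, 4), Rational(1, 2)))), -1) = Pow(Add(346, Mul(Rational(-1, 6), Rational(1, 4), Pow(-617, Rational(1, 2)))), -1) = Pow(Add(346, Mul(Rational(-1, 6), Rational(1, 4), Mul(I, Pow(617, Rational(1, 2))))), -1) = Pow(Add(346, Mul(Rational(-1, 24), I, Pow(617, Rational(1, 2)))), -1)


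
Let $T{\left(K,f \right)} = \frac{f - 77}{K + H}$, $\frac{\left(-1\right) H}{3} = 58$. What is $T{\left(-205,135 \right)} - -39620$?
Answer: $\frac{15015922}{379} \approx 39620.0$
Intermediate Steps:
$H = -174$ ($H = \left(-3\right) 58 = -174$)
$T{\left(K,f \right)} = \frac{-77 + f}{-174 + K}$ ($T{\left(K,f \right)} = \frac{f - 77}{K - 174} = \frac{-77 + f}{-174 + K}$)
$T{\left(-205,135 \right)} - -39620 = \frac{-77 + 135}{-174 - 205} - -39620 = \frac{1}{-379} \cdot 58 + 39620 = \left(- \frac{1}{379}\right) 58 + 39620 = - \frac{58}{379} + 39620 = \frac{15015922}{379}$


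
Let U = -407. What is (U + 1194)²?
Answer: 619369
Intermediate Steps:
(U + 1194)² = (-407 + 1194)² = 787² = 619369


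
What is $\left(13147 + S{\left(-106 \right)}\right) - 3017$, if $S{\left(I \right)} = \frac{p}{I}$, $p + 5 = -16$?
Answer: $\frac{1073801}{106} \approx 10130.0$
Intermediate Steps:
$p = -21$ ($p = -5 - 16 = -21$)
$S{\left(I \right)} = - \frac{21}{I}$
$\left(13147 + S{\left(-106 \right)}\right) - 3017 = \left(13147 - \frac{21}{-106}\right) - 3017 = \left(13147 - - \frac{21}{106}\right) - 3017 = \left(13147 + \frac{21}{106}\right) - 3017 = \frac{1393603}{106} - 3017 = \frac{1073801}{106}$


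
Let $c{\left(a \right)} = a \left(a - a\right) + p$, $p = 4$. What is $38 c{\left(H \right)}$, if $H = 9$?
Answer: $152$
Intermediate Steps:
$c{\left(a \right)} = 4$ ($c{\left(a \right)} = a \left(a - a\right) + 4 = a 0 + 4 = 0 + 4 = 4$)
$38 c{\left(H \right)} = 38 \cdot 4 = 152$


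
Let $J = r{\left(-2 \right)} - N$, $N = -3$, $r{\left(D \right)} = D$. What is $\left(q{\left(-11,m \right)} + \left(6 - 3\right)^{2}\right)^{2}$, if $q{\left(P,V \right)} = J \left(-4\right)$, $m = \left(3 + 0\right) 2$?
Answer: $25$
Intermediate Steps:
$m = 6$ ($m = 3 \cdot 2 = 6$)
$J = 1$ ($J = -2 - -3 = -2 + 3 = 1$)
$q{\left(P,V \right)} = -4$ ($q{\left(P,V \right)} = 1 \left(-4\right) = -4$)
$\left(q{\left(-11,m \right)} + \left(6 - 3\right)^{2}\right)^{2} = \left(-4 + \left(6 - 3\right)^{2}\right)^{2} = \left(-4 + 3^{2}\right)^{2} = \left(-4 + 9\right)^{2} = 5^{2} = 25$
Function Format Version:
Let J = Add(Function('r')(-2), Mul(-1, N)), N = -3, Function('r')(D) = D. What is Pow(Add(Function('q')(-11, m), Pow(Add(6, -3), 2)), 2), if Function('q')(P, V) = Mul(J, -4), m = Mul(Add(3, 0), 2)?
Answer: 25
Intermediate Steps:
m = 6 (m = Mul(3, 2) = 6)
J = 1 (J = Add(-2, Mul(-1, -3)) = Add(-2, 3) = 1)
Function('q')(P, V) = -4 (Function('q')(P, V) = Mul(1, -4) = -4)
Pow(Add(Function('q')(-11, m), Pow(Add(6, -3), 2)), 2) = Pow(Add(-4, Pow(Add(6, -3), 2)), 2) = Pow(Add(-4, Pow(3, 2)), 2) = Pow(Add(-4, 9), 2) = Pow(5, 2) = 25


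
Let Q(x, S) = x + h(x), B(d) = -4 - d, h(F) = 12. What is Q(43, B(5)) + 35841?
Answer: 35896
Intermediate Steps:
Q(x, S) = 12 + x (Q(x, S) = x + 12 = 12 + x)
Q(43, B(5)) + 35841 = (12 + 43) + 35841 = 55 + 35841 = 35896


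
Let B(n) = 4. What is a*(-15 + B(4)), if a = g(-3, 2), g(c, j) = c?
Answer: 33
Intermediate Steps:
a = -3
a*(-15 + B(4)) = -3*(-15 + 4) = -3*(-11) = 33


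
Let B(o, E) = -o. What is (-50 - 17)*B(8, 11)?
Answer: 536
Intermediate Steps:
(-50 - 17)*B(8, 11) = (-50 - 17)*(-1*8) = -67*(-8) = 536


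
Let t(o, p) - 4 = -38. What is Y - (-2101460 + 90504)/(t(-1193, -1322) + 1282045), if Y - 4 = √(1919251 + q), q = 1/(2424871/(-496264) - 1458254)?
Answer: 121000/21729 + √111682228890701147882090759539/241227129309 ≈ 1390.9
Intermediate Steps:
q = -496264/723681387927 (q = 1/(2424871*(-1/496264) - 1458254) = 1/(-2424871/496264 - 1458254) = 1/(-723681387927/496264) = -496264/723681387927 ≈ -6.8575e-7)
t(o, p) = -34 (t(o, p) = 4 - 38 = -34)
Y = 4 + √111682228890701147882090759539/241227129309 (Y = 4 + √(1919251 - 496264/723681387927) = 4 + √(1388926227459786413/723681387927) = 4 + √111682228890701147882090759539/241227129309 ≈ 1389.4)
Y - (-2101460 + 90504)/(t(-1193, -1322) + 1282045) = (4 + √111682228890701147882090759539/241227129309) - (-2101460 + 90504)/(-34 + 1282045) = (4 + √111682228890701147882090759539/241227129309) - (-2010956)/1282011 = (4 + √111682228890701147882090759539/241227129309) - 1*(-34084/21729) = (4 + √111682228890701147882090759539/241227129309) + 34084/21729 = 121000/21729 + √111682228890701147882090759539/241227129309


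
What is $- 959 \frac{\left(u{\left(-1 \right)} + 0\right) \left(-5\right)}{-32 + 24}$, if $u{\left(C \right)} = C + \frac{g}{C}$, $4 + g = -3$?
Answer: $- \frac{14385}{4} \approx -3596.3$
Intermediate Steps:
$g = -7$ ($g = -4 - 3 = -7$)
$u{\left(C \right)} = C - \frac{7}{C}$
$- 959 \frac{\left(u{\left(-1 \right)} + 0\right) \left(-5\right)}{-32 + 24} = - 959 \frac{\left(\left(-1 - \frac{7}{-1}\right) + 0\right) \left(-5\right)}{-32 + 24} = - 959 \frac{\left(\left(-1 - -7\right) + 0\right) \left(-5\right)}{-8} = - 959 \left(\left(-1 + 7\right) + 0\right) \left(-5\right) \left(- \frac{1}{8}\right) = - 959 \left(6 + 0\right) \left(-5\right) \left(- \frac{1}{8}\right) = - 959 \cdot 6 \left(-5\right) \left(- \frac{1}{8}\right) = - 959 \left(\left(-30\right) \left(- \frac{1}{8}\right)\right) = \left(-959\right) \frac{15}{4} = - \frac{14385}{4}$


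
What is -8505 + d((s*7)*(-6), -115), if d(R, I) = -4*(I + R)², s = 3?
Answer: -240829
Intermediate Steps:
-8505 + d((s*7)*(-6), -115) = -8505 - 4*(-115 + (3*7)*(-6))² = -8505 - 4*(-115 + 21*(-6))² = -8505 - 4*(-115 - 126)² = -8505 - 4*(-241)² = -8505 - 4*58081 = -8505 - 232324 = -240829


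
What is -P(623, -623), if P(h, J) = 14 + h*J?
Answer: 388115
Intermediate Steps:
P(h, J) = 14 + J*h
-P(623, -623) = -(14 - 623*623) = -(14 - 388129) = -1*(-388115) = 388115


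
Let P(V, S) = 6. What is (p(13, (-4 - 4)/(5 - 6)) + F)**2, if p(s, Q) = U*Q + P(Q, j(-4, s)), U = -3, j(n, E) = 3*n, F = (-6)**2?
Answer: 324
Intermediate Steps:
F = 36
p(s, Q) = 6 - 3*Q (p(s, Q) = -3*Q + 6 = 6 - 3*Q)
(p(13, (-4 - 4)/(5 - 6)) + F)**2 = ((6 - 3*(-4 - 4)/(5 - 6)) + 36)**2 = ((6 - (-24)/(-1)) + 36)**2 = ((6 - (-24)*(-1)) + 36)**2 = ((6 - 3*8) + 36)**2 = ((6 - 24) + 36)**2 = (-18 + 36)**2 = 18**2 = 324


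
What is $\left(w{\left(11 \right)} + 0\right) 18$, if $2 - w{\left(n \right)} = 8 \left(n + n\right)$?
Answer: $-3132$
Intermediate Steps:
$w{\left(n \right)} = 2 - 16 n$ ($w{\left(n \right)} = 2 - 8 \left(n + n\right) = 2 - 8 \cdot 2 n = 2 - 16 n$)
$\left(w{\left(11 \right)} + 0\right) 18 = \left(\left(2 - 176\right) + 0\right) 18 = \left(-174 + 0\right) 18 = \left(-174\right) 18 = -3132$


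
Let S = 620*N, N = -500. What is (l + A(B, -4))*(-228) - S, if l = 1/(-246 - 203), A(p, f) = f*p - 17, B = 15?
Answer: 147072872/449 ≈ 3.2756e+5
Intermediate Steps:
S = -310000 (S = 620*(-500) = -310000)
A(p, f) = -17 + f*p
l = -1/449 (l = 1/(-449) = -1/449 ≈ -0.0022272)
(l + A(B, -4))*(-228) - S = (-1/449 + (-17 - 4*15))*(-228) - 1*(-310000) = (-1/449 + (-17 - 60))*(-228) + 310000 = (-1/449 - 77)*(-228) + 310000 = -34574/449*(-228) + 310000 = 7882872/449 + 310000 = 147072872/449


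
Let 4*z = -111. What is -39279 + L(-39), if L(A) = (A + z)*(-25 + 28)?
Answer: -157917/4 ≈ -39479.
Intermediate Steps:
z = -111/4 (z = (¼)*(-111) = -111/4 ≈ -27.750)
L(A) = -333/4 + 3*A (L(A) = (A - 111/4)*(-25 + 28) = (-111/4 + A)*3 = -333/4 + 3*A)
-39279 + L(-39) = -39279 + (-333/4 + 3*(-39)) = -39279 + (-333/4 - 117) = -39279 - 801/4 = -157917/4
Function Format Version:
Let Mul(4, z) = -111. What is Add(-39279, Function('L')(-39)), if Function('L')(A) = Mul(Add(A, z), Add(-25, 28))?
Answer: Rational(-157917, 4) ≈ -39479.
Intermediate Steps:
z = Rational(-111, 4) (z = Mul(Rational(1, 4), -111) = Rational(-111, 4) ≈ -27.750)
Function('L')(A) = Add(Rational(-333, 4), Mul(3, A)) (Function('L')(A) = Mul(Add(A, Rational(-111, 4)), Add(-25, 28)) = Mul(Add(Rational(-111, 4), A), 3) = Add(Rational(-333, 4), Mul(3, A)))
Add(-39279, Function('L')(-39)) = Add(-39279, Add(Rational(-333, 4), Mul(3, -39))) = Add(-39279, Add(Rational(-333, 4), -117)) = Add(-39279, Rational(-801, 4)) = Rational(-157917, 4)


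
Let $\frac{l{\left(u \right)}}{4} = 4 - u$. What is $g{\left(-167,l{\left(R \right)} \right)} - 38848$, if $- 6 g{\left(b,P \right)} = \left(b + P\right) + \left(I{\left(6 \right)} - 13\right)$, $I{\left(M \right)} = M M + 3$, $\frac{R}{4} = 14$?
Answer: $- \frac{232739}{6} \approx -38790.0$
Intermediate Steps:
$R = 56$ ($R = 4 \cdot 14 = 56$)
$I{\left(M \right)} = 3 + M^{2}$ ($I{\left(M \right)} = M^{2} + 3 = 3 + M^{2}$)
$l{\left(u \right)} = 16 - 4 u$ ($l{\left(u \right)} = 4 \left(4 - u\right) = 16 - 4 u$)
$g{\left(b,P \right)} = - \frac{13}{3} - \frac{P}{6} - \frac{b}{6}$ ($g{\left(b,P \right)} = - \frac{\left(b + P\right) + \left(\left(3 + 6^{2}\right) - 13\right)}{6} = - \frac{\left(P + b\right) + \left(\left(3 + 36\right) - 13\right)}{6} = - \frac{\left(P + b\right) + \left(39 - 13\right)}{6} = - \frac{\left(P + b\right) + 26}{6} = - \frac{26 + P + b}{6} = - \frac{13}{3} - \frac{P}{6} - \frac{b}{6}$)
$g{\left(-167,l{\left(R \right)} \right)} - 38848 = \left(- \frac{13}{3} - \frac{16 - 224}{6} - - \frac{167}{6}\right) - 38848 = \left(- \frac{13}{3} - \frac{16 - 224}{6} + \frac{167}{6}\right) - 38848 = \left(- \frac{13}{3} - - \frac{104}{3} + \frac{167}{6}\right) - 38848 = \left(- \frac{13}{3} + \frac{104}{3} + \frac{167}{6}\right) - 38848 = \frac{349}{6} - 38848 = - \frac{232739}{6}$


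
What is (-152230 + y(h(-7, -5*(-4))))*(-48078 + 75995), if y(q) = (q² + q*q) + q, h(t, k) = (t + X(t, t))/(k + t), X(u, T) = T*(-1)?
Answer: -4249804910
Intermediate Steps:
X(u, T) = -T
h(t, k) = 0 (h(t, k) = (t - t)/(k + t) = 0/(k + t) = 0)
y(q) = q + 2*q² (y(q) = (q² + q²) + q = 2*q² + q = q + 2*q²)
(-152230 + y(h(-7, -5*(-4))))*(-48078 + 75995) = (-152230 + 0*(1 + 2*0))*(-48078 + 75995) = (-152230 + 0*(1 + 0))*27917 = (-152230 + 0*1)*27917 = (-152230 + 0)*27917 = -152230*27917 = -4249804910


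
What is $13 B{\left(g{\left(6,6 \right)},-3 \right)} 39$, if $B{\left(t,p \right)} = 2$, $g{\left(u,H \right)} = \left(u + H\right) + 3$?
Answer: $1014$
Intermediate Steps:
$g{\left(u,H \right)} = 3 + H + u$ ($g{\left(u,H \right)} = \left(H + u\right) + 3 = 3 + H + u$)
$13 B{\left(g{\left(6,6 \right)},-3 \right)} 39 = 13 \cdot 2 \cdot 39 = 26 \cdot 39 = 1014$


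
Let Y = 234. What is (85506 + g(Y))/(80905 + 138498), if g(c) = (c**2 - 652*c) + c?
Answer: -12072/219403 ≈ -0.055022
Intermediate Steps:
g(c) = c**2 - 651*c
(85506 + g(Y))/(80905 + 138498) = (85506 + 234*(-651 + 234))/(80905 + 138498) = (85506 + 234*(-417))/219403 = (85506 - 97578)*(1/219403) = -12072*1/219403 = -12072/219403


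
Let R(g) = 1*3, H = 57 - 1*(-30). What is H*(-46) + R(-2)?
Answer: -3999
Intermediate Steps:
H = 87 (H = 57 + 30 = 87)
R(g) = 3
H*(-46) + R(-2) = 87*(-46) + 3 = -4002 + 3 = -3999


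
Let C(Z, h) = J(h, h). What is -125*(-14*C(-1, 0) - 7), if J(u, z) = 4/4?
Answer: 2625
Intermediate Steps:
J(u, z) = 1 (J(u, z) = 4*(¼) = 1)
C(Z, h) = 1
-125*(-14*C(-1, 0) - 7) = -125*(-14*1 - 7) = -125*(-14 - 7) = -125*(-21) = 2625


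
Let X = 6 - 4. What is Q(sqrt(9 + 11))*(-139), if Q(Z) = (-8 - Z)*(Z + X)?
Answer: 5004 + 2780*sqrt(5) ≈ 11220.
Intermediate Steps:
X = 2
Q(Z) = (-8 - Z)*(2 + Z) (Q(Z) = (-8 - Z)*(Z + 2) = (-8 - Z)*(2 + Z))
Q(sqrt(9 + 11))*(-139) = (-16 - (sqrt(9 + 11))**2 - 10*sqrt(9 + 11))*(-139) = (-16 - (sqrt(20))**2 - 20*sqrt(5))*(-139) = (-16 - (2*sqrt(5))**2 - 20*sqrt(5))*(-139) = (-16 - 1*20 - 20*sqrt(5))*(-139) = (-16 - 20 - 20*sqrt(5))*(-139) = (-36 - 20*sqrt(5))*(-139) = 5004 + 2780*sqrt(5)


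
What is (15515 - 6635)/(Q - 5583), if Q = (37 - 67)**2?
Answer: -2960/1561 ≈ -1.8962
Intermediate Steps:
Q = 900 (Q = (-30)**2 = 900)
(15515 - 6635)/(Q - 5583) = (15515 - 6635)/(900 - 5583) = 8880/(-4683) = 8880*(-1/4683) = -2960/1561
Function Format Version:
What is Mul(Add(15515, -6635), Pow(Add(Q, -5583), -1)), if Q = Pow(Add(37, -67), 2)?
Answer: Rational(-2960, 1561) ≈ -1.8962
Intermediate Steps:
Q = 900 (Q = Pow(-30, 2) = 900)
Mul(Add(15515, -6635), Pow(Add(Q, -5583), -1)) = Mul(Add(15515, -6635), Pow(Add(900, -5583), -1)) = Mul(8880, Pow(-4683, -1)) = Mul(8880, Rational(-1, 4683)) = Rational(-2960, 1561)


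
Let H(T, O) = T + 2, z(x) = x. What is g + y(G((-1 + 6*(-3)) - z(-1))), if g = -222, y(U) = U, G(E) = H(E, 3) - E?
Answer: -220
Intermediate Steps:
H(T, O) = 2 + T
G(E) = 2 (G(E) = (2 + E) - E = 2)
g + y(G((-1 + 6*(-3)) - z(-1))) = -222 + 2 = -220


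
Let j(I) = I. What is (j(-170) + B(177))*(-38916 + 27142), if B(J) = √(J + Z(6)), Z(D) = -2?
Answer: 2001580 - 58870*√7 ≈ 1.8458e+6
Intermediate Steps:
B(J) = √(-2 + J) (B(J) = √(J - 2) = √(-2 + J))
(j(-170) + B(177))*(-38916 + 27142) = (-170 + √(-2 + 177))*(-38916 + 27142) = (-170 + √175)*(-11774) = (-170 + 5*√7)*(-11774) = 2001580 - 58870*√7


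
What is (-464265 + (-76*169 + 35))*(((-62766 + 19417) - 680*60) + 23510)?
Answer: 28929290286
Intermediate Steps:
(-464265 + (-76*169 + 35))*(((-62766 + 19417) - 680*60) + 23510) = (-464265 + (-12844 + 35))*((-43349 - 40800) + 23510) = (-464265 - 12809)*(-84149 + 23510) = -477074*(-60639) = 28929290286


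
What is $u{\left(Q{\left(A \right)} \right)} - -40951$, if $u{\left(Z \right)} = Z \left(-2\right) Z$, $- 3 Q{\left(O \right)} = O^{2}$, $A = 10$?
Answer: $\frac{348559}{9} \approx 38729.0$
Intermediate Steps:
$Q{\left(O \right)} = - \frac{O^{2}}{3}$
$u{\left(Z \right)} = - 2 Z^{2}$ ($u{\left(Z \right)} = - 2 Z Z = - 2 Z^{2}$)
$u{\left(Q{\left(A \right)} \right)} - -40951 = - 2 \left(- \frac{10^{2}}{3}\right)^{2} - -40951 = - 2 \left(\left(- \frac{1}{3}\right) 100\right)^{2} + 40951 = - 2 \left(- \frac{100}{3}\right)^{2} + 40951 = \left(-2\right) \frac{10000}{9} + 40951 = - \frac{20000}{9} + 40951 = \frac{348559}{9}$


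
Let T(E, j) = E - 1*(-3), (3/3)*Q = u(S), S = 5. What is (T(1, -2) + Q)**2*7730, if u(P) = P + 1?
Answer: 773000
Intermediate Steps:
u(P) = 1 + P
Q = 6 (Q = 1 + 5 = 6)
T(E, j) = 3 + E (T(E, j) = E + 3 = 3 + E)
(T(1, -2) + Q)**2*7730 = ((3 + 1) + 6)**2*7730 = (4 + 6)**2*7730 = 10**2*7730 = 100*7730 = 773000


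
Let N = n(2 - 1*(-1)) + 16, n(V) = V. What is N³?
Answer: 6859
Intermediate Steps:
N = 19 (N = (2 - 1*(-1)) + 16 = (2 + 1) + 16 = 3 + 16 = 19)
N³ = 19³ = 6859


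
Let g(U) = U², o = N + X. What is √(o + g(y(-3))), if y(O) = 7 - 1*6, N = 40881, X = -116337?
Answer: I*√75455 ≈ 274.69*I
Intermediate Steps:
y(O) = 1 (y(O) = 7 - 6 = 1)
o = -75456 (o = 40881 - 116337 = -75456)
√(o + g(y(-3))) = √(-75456 + 1²) = √(-75456 + 1) = √(-75455) = I*√75455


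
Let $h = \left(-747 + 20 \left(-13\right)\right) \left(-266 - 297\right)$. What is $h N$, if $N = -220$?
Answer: $-124727020$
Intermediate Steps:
$h = 566941$ ($h = \left(-747 - 260\right) \left(-563\right) = \left(-1007\right) \left(-563\right) = 566941$)
$h N = 566941 \left(-220\right) = -124727020$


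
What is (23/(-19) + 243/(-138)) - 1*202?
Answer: -179145/874 ≈ -204.97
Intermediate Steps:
(23/(-19) + 243/(-138)) - 1*202 = (23*(-1/19) + 243*(-1/138)) - 202 = (-23/19 - 81/46) - 202 = -2597/874 - 202 = -179145/874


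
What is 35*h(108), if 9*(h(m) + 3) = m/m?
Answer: -910/9 ≈ -101.11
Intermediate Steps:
h(m) = -26/9 (h(m) = -3 + (m/m)/9 = -3 + (⅑)*1 = -3 + ⅑ = -26/9)
35*h(108) = 35*(-26/9) = -910/9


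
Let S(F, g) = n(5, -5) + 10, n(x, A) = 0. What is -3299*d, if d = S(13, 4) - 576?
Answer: 1867234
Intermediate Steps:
S(F, g) = 10 (S(F, g) = 0 + 10 = 10)
d = -566 (d = 10 - 576 = -566)
-3299*d = -3299*(-566) = 1867234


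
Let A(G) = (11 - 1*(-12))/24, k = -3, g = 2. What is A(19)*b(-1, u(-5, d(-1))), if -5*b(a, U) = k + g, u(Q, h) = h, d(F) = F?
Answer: 23/120 ≈ 0.19167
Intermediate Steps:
b(a, U) = ⅕ (b(a, U) = -(-3 + 2)/5 = -⅕*(-1) = ⅕)
A(G) = 23/24 (A(G) = (11 + 12)*(1/24) = 23*(1/24) = 23/24)
A(19)*b(-1, u(-5, d(-1))) = (23/24)*(⅕) = 23/120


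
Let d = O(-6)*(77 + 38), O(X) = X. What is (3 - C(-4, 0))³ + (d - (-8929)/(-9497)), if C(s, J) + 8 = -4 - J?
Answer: 25490516/9497 ≈ 2684.1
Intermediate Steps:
C(s, J) = -12 - J (C(s, J) = -8 + (-4 - J) = -12 - J)
d = -690 (d = -6*(77 + 38) = -6*115 = -690)
(3 - C(-4, 0))³ + (d - (-8929)/(-9497)) = (3 - (-12 - 1*0))³ + (-690 - (-8929)/(-9497)) = (3 - (-12 + 0))³ + (-690 - (-8929)*(-1)/9497) = (3 - 1*(-12))³ + (-690 - 1*8929/9497) = (3 + 12)³ + (-690 - 8929/9497) = 15³ - 6561859/9497 = 3375 - 6561859/9497 = 25490516/9497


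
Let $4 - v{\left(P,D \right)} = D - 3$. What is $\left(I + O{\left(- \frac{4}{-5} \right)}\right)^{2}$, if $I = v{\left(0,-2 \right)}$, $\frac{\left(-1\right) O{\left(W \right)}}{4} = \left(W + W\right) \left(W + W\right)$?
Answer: $\frac{961}{625} \approx 1.5376$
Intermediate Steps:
$v{\left(P,D \right)} = 7 - D$ ($v{\left(P,D \right)} = 4 - \left(D - 3\right) = 4 - \left(-3 + D\right) = 7 - D$)
$O{\left(W \right)} = - 16 W^{2}$ ($O{\left(W \right)} = - 4 \left(W + W\right) \left(W + W\right) = - 4 \cdot 2 W 2 W = - 4 \cdot 4 W^{2} = - 16 W^{2}$)
$I = 9$ ($I = 7 - -2 = 7 + 2 = 9$)
$\left(I + O{\left(- \frac{4}{-5} \right)}\right)^{2} = \left(9 - 16 \left(- \frac{4}{-5}\right)^{2}\right)^{2} = \left(9 - 16 \left(\left(-4\right) \left(- \frac{1}{5}\right)\right)^{2}\right)^{2} = \left(9 - 16 \left(\frac{4}{5}\right)^{2}\right)^{2} = \left(9 - \frac{256}{25}\right)^{2} = \left(- \frac{31}{25}\right)^{2} = \frac{961}{625}$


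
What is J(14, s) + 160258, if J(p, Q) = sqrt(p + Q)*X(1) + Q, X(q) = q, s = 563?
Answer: 160821 + sqrt(577) ≈ 1.6085e+5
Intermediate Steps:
J(p, Q) = Q + sqrt(Q + p) (J(p, Q) = sqrt(p + Q)*1 + Q = sqrt(Q + p)*1 + Q = sqrt(Q + p) + Q = Q + sqrt(Q + p))
J(14, s) + 160258 = (563 + sqrt(563 + 14)) + 160258 = (563 + sqrt(577)) + 160258 = 160821 + sqrt(577)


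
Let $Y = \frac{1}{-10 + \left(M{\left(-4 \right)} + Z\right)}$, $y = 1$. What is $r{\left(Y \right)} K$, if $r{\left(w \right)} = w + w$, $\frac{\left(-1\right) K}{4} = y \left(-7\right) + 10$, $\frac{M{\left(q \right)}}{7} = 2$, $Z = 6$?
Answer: $- \frac{12}{5} \approx -2.4$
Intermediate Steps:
$M{\left(q \right)} = 14$ ($M{\left(q \right)} = 7 \cdot 2 = 14$)
$K = -12$ ($K = - 4 \left(1 \left(-7\right) + 10\right) = - 4 \left(-7 + 10\right) = \left(-4\right) 3 = -12$)
$Y = \frac{1}{10}$ ($Y = \frac{1}{-10 + \left(14 + 6\right)} = \frac{1}{-10 + 20} = \frac{1}{10} \approx 0.1$)
$r{\left(w \right)} = 2 w$
$r{\left(Y \right)} K = 2 \cdot \frac{1}{10} \left(-12\right) = \frac{1}{5} \left(-12\right) = - \frac{12}{5}$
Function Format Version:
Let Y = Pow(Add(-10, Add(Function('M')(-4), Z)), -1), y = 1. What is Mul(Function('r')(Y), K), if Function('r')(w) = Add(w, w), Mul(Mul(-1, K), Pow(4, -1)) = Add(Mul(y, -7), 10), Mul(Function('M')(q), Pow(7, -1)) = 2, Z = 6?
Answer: Rational(-12, 5) ≈ -2.4000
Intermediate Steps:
Function('M')(q) = 14 (Function('M')(q) = Mul(7, 2) = 14)
K = -12 (K = Mul(-4, Add(Mul(1, -7), 10)) = Mul(-4, Add(-7, 10)) = Mul(-4, 3) = -12)
Y = Rational(1, 10) (Y = Pow(Add(-10, Add(14, 6)), -1) = Pow(Add(-10, 20), -1) = Pow(10, -1) = Rational(1, 10) ≈ 0.10000)
Function('r')(w) = Mul(2, w)
Mul(Function('r')(Y), K) = Mul(Mul(2, Rational(1, 10)), -12) = Mul(Rational(1, 5), -12) = Rational(-12, 5)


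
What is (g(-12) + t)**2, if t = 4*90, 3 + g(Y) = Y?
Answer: 119025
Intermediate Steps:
g(Y) = -3 + Y
t = 360
(g(-12) + t)**2 = ((-3 - 12) + 360)**2 = (-15 + 360)**2 = 345**2 = 119025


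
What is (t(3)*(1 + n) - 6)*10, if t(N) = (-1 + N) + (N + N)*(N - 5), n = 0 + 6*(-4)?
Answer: 2240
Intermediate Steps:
n = -24 (n = 0 - 24 = -24)
t(N) = -1 + N + 2*N*(-5 + N) (t(N) = (-1 + N) + (2*N)*(-5 + N) = (-1 + N) + 2*N*(-5 + N) = -1 + N + 2*N*(-5 + N))
(t(3)*(1 + n) - 6)*10 = ((-1 - 9*3 + 2*3**2)*(1 - 24) - 6)*10 = ((-1 - 27 + 2*9)*(-23) - 6)*10 = ((-1 - 27 + 18)*(-23) - 6)*10 = (-10*(-23) - 6)*10 = (230 - 6)*10 = 224*10 = 2240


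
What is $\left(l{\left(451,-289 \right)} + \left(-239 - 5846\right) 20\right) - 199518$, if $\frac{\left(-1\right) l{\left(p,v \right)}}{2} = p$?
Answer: $-322120$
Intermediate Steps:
$l{\left(p,v \right)} = - 2 p$
$\left(l{\left(451,-289 \right)} + \left(-239 - 5846\right) 20\right) - 199518 = \left(\left(-2\right) 451 + \left(-239 - 5846\right) 20\right) - 199518 = \left(-902 - 121700\right) - 199518 = -122602 - 199518 = -322120$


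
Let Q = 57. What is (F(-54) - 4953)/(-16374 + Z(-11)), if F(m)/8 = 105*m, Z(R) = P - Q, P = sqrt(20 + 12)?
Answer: 26667513/8708959 + 6492*sqrt(2)/8708959 ≈ 3.0631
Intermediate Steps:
P = 4*sqrt(2) (P = sqrt(32) = 4*sqrt(2) ≈ 5.6569)
Z(R) = -57 + 4*sqrt(2) (Z(R) = 4*sqrt(2) - 1*57 = 4*sqrt(2) - 57 = -57 + 4*sqrt(2))
F(m) = 840*m (F(m) = 8*(105*m) = 840*m)
(F(-54) - 4953)/(-16374 + Z(-11)) = (840*(-54) - 4953)/(-16374 + (-57 + 4*sqrt(2))) = (-45360 - 4953)/(-16431 + 4*sqrt(2)) = -50313/(-16431 + 4*sqrt(2))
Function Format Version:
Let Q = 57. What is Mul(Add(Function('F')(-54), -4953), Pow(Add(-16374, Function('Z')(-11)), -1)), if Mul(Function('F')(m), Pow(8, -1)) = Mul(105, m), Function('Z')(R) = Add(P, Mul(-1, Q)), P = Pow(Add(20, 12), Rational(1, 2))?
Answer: Add(Rational(26667513, 8708959), Mul(Rational(6492, 8708959), Pow(2, Rational(1, 2)))) ≈ 3.0631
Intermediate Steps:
P = Mul(4, Pow(2, Rational(1, 2))) (P = Pow(32, Rational(1, 2)) = Mul(4, Pow(2, Rational(1, 2))) ≈ 5.6569)
Function('Z')(R) = Add(-57, Mul(4, Pow(2, Rational(1, 2)))) (Function('Z')(R) = Add(Mul(4, Pow(2, Rational(1, 2))), Mul(-1, 57)) = Add(Mul(4, Pow(2, Rational(1, 2))), -57) = Add(-57, Mul(4, Pow(2, Rational(1, 2)))))
Function('F')(m) = Mul(840, m) (Function('F')(m) = Mul(8, Mul(105, m)) = Mul(840, m))
Mul(Add(Function('F')(-54), -4953), Pow(Add(-16374, Function('Z')(-11)), -1)) = Mul(Add(Mul(840, -54), -4953), Pow(Add(-16374, Add(-57, Mul(4, Pow(2, Rational(1, 2))))), -1)) = Mul(Add(-45360, -4953), Pow(Add(-16431, Mul(4, Pow(2, Rational(1, 2)))), -1)) = Mul(-50313, Pow(Add(-16431, Mul(4, Pow(2, Rational(1, 2)))), -1))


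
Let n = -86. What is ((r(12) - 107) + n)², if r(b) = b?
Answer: 32761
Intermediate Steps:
((r(12) - 107) + n)² = ((12 - 107) - 86)² = (-95 - 86)² = (-181)² = 32761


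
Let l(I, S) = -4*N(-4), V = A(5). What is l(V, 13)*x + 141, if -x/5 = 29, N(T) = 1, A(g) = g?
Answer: 721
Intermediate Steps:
x = -145 (x = -5*29 = -145)
V = 5
l(I, S) = -4 (l(I, S) = -4*1 = -4)
l(V, 13)*x + 141 = -4*(-145) + 141 = 580 + 141 = 721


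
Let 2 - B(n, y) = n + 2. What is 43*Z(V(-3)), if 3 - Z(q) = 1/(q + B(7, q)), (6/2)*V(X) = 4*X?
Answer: 1462/11 ≈ 132.91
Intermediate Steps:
B(n, y) = -n (B(n, y) = 2 - (n + 2) = 2 - (2 + n) = 2 + (-2 - n) = -n)
V(X) = 4*X/3 (V(X) = (4*X)/3 = 4*X/3)
Z(q) = 3 - 1/(-7 + q) (Z(q) = 3 - 1/(q - 1*7) = 3 - 1/(q - 7) = 3 - 1/(-7 + q))
43*Z(V(-3)) = 43*((-22 + 3*((4/3)*(-3)))/(-7 + (4/3)*(-3))) = 43*((-22 + 3*(-4))/(-7 - 4)) = 43*((-22 - 12)/(-11)) = 43*(-1/11*(-34)) = 43*(34/11) = 1462/11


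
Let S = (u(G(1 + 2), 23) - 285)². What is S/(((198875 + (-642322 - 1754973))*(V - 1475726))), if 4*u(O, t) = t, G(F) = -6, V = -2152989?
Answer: 1247689/127639034084800 ≈ 9.7751e-9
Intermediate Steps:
u(O, t) = t/4
S = 1247689/16 (S = ((¼)*23 - 285)² = (23/4 - 285)² = (-1117/4)² = 1247689/16 ≈ 77981.)
S/(((198875 + (-642322 - 1754973))*(V - 1475726))) = 1247689/(16*(((198875 + (-642322 - 1754973))*(-2152989 - 1475726)))) = 1247689/(16*(((198875 - 2397295)*(-3628715)))) = 1247689/(16*((-2198420*(-3628715)))) = (1247689/16)/7977439630300 = (1247689/16)*(1/7977439630300) = 1247689/127639034084800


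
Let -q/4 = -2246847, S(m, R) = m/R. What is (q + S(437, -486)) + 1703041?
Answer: 5195548057/486 ≈ 1.0690e+7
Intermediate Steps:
q = 8987388 (q = -4*(-2246847) = 8987388)
(q + S(437, -486)) + 1703041 = (8987388 + 437/(-486)) + 1703041 = (8987388 + 437*(-1/486)) + 1703041 = (8987388 - 437/486) + 1703041 = 4367870131/486 + 1703041 = 5195548057/486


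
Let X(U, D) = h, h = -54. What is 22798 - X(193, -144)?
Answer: 22852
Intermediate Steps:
X(U, D) = -54
22798 - X(193, -144) = 22798 - 1*(-54) = 22798 + 54 = 22852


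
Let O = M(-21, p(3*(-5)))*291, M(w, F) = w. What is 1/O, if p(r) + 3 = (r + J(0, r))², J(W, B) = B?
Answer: -1/6111 ≈ -0.00016364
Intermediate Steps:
p(r) = -3 + 4*r² (p(r) = -3 + (r + r)² = -3 + (2*r)² = -3 + 4*r²)
O = -6111 (O = -21*291 = -6111)
1/O = 1/(-6111) = -1/6111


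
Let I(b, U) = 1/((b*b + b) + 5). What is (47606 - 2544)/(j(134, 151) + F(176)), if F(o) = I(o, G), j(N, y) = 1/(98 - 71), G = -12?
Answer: 18953955909/15592 ≈ 1.2156e+6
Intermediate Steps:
I(b, U) = 1/(5 + b + b²) (I(b, U) = 1/((b² + b) + 5) = 1/((b + b²) + 5) = 1/(5 + b + b²))
j(N, y) = 1/27
F(o) = 1/(5 + o + o²)
(47606 - 2544)/(j(134, 151) + F(176)) = (47606 - 2544)/(1/27 + 1/(5 + 176 + 176²)) = 45062/(1/27 + 1/(5 + 176 + 30976)) = 45062/(1/27 + 1/31157) = 45062/(31184/841239) = 45062*(841239/31184) = 18953955909/15592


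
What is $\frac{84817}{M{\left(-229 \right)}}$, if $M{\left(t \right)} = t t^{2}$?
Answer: $- \frac{84817}{12008989} \approx -0.0070628$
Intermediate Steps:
$M{\left(t \right)} = t^{3}$
$\frac{84817}{M{\left(-229 \right)}} = \frac{84817}{\left(-229\right)^{3}} = \frac{84817}{-12008989} = 84817 \left(- \frac{1}{12008989}\right) = - \frac{84817}{12008989}$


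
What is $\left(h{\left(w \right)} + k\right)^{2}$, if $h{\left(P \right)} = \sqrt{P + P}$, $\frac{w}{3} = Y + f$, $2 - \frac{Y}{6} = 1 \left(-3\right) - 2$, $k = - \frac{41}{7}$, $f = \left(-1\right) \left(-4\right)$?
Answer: $\frac{15205}{49} - \frac{164 \sqrt{69}}{7} \approx 115.69$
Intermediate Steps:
$f = 4$
$k = - \frac{41}{7}$ ($k = \left(-41\right) \frac{1}{7} = - \frac{41}{7} \approx -5.8571$)
$Y = 42$ ($Y = 12 - 6 \left(1 \left(-3\right) - 2\right) = 12 - 6 \left(-3 - 2\right) = 12 - -30 = 12 + 30 = 42$)
$w = 138$ ($w = 3 \left(42 + 4\right) = 3 \cdot 46 = 138$)
$h{\left(P \right)} = \sqrt{2} \sqrt{P}$ ($h{\left(P \right)} = \sqrt{2 P} = \sqrt{2} \sqrt{P}$)
$\left(h{\left(w \right)} + k\right)^{2} = \left(\sqrt{2} \sqrt{138} - \frac{41}{7}\right)^{2} = \left(2 \sqrt{69} - \frac{41}{7}\right)^{2} = \left(- \frac{41}{7} + 2 \sqrt{69}\right)^{2}$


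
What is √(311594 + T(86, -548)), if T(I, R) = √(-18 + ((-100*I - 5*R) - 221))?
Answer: √(311594 + I*√6099) ≈ 558.21 + 0.07*I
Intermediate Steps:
T(I, R) = √(-239 - 100*I - 5*R) (T(I, R) = √(-18 + (-221 - 100*I - 5*R)) = √(-239 - 100*I - 5*R))
√(311594 + T(86, -548)) = √(311594 + √(-239 - 100*86 - 5*(-548))) = √(311594 + √(-239 - 8600 + 2740)) = √(311594 + √(-6099)) = √(311594 + I*√6099)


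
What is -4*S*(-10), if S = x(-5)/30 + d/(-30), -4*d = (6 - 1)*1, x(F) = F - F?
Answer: 5/3 ≈ 1.6667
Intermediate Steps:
x(F) = 0
d = -5/4 (d = -(6 - 1)/4 = -5/4 ≈ -1.2500)
S = 1/24 (S = 0/30 - 5/4/(-30) = 0*(1/30) - 5/4*(-1/30) = 0 + 1/24 = 1/24 ≈ 0.041667)
-4*S*(-10) = -4*1/24*(-10) = -1/6*(-10) = 5/3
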